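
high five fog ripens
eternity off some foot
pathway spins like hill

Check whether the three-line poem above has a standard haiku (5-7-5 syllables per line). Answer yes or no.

Line 1: "high five fog ripens": 1+1+1+2 = 5 ✓
Line 2: "eternity off some foot": 4+1+1+1 = 7 ✓
Line 3: "pathway spins like hill": 2+1+1+1 = 5 ✓

Yes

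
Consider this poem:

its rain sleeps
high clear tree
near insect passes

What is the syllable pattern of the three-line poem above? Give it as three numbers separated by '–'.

3–3–5

Line 1: "its rain sleeps": 1+1+1 = 3
Line 2: "high clear tree": 1+1+1 = 3
Line 3: "near insect passes": 1+2+2 = 5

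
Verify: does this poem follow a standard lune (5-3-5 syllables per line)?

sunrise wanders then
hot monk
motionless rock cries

No

Line 1: "sunrise wanders then": 2+2+1 = 5 ✓
Line 2: "hot monk": 1+1 = 2 (expected 3)
Line 3: "motionless rock cries": 3+1+1 = 5 ✓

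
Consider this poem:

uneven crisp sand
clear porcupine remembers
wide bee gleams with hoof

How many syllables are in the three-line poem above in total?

17

Line 1: uneven(3) + crisp(1) + sand(1) = 5
Line 2: clear(1) + porcupine(3) + remembers(3) = 7
Line 3: wide(1) + bee(1) + gleams(1) + with(1) + hoof(1) = 5
Total: 5 + 7 + 5 = 17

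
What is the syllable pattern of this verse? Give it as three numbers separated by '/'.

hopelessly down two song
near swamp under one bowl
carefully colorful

Line 1: hopelessly (3), down (1), two (1), song (1) → 6
Line 2: near (1), swamp (1), under (2), one (1), bowl (1) → 6
Line 3: carefully (3), colorful (3) → 6

6/6/6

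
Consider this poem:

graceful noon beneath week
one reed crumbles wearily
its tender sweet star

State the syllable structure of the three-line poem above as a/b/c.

Line 1: "graceful noon beneath week": 2+1+2+1 = 6
Line 2: "one reed crumbles wearily": 1+1+2+3 = 7
Line 3: "its tender sweet star": 1+2+1+1 = 5

6/7/5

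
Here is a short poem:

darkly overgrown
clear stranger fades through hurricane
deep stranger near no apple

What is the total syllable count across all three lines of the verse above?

Line 1: darkly (2), overgrown (3) → 5
Line 2: clear (1), stranger (2), fades (1), through (1), hurricane (3) → 8
Line 3: deep (1), stranger (2), near (1), no (1), apple (2) → 7
Total: 5 + 8 + 7 = 20

20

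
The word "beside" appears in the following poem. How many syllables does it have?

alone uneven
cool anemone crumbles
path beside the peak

2

"beside" has 2 syllables.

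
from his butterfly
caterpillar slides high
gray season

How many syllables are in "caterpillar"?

4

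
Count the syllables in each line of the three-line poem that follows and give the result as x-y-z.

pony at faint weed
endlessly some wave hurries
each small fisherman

Line 1: "pony at faint weed": 2+1+1+1 = 5
Line 2: "endlessly some wave hurries": 3+1+1+2 = 7
Line 3: "each small fisherman": 1+1+3 = 5

5-7-5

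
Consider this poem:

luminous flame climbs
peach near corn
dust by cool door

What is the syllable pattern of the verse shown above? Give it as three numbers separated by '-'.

Line 1: "luminous flame climbs": 3+1+1 = 5
Line 2: "peach near corn": 1+1+1 = 3
Line 3: "dust by cool door": 1+1+1+1 = 4

5-3-4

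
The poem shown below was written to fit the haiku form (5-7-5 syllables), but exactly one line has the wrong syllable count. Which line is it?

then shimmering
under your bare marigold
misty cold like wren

Line 1: then (1), shimmering (3) → 4 (expected 5)
Line 2: under (2), your (1), bare (1), marigold (3) → 7 ✓
Line 3: misty (2), cold (1), like (1), wren (1) → 5 ✓

The first line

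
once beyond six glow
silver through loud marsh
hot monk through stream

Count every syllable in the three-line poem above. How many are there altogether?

14

Line 1: "once beyond six glow": 1+2+1+1 = 5
Line 2: "silver through loud marsh": 2+1+1+1 = 5
Line 3: "hot monk through stream": 1+1+1+1 = 4
Total: 5 + 5 + 4 = 14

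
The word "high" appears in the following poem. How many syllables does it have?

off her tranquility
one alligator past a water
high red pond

1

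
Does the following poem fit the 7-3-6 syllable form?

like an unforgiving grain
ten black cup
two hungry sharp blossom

Line 1: like(1) + an(1) + unforgiving(4) + grain(1) = 7 ✓
Line 2: ten(1) + black(1) + cup(1) = 3 ✓
Line 3: two(1) + hungry(2) + sharp(1) + blossom(2) = 6 ✓

Yes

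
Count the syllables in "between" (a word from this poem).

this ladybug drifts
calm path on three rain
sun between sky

"between" has 2 syllables.

2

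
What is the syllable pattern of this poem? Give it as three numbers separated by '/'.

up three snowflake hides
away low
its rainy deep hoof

Line 1: up(1) + three(1) + snowflake(2) + hides(1) = 5
Line 2: away(2) + low(1) = 3
Line 3: its(1) + rainy(2) + deep(1) + hoof(1) = 5

5/3/5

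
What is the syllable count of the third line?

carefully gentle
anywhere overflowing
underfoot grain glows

5

The third line: underfoot(3) + grain(1) + glows(1) = 5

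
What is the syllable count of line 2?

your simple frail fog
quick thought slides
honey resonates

3

Line 2: quick (1), thought (1), slides (1) → 3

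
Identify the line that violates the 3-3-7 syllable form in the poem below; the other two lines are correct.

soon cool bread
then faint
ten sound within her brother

Line 1: "soon cool bread": 1+1+1 = 3 ✓
Line 2: "then faint": 1+1 = 2 (expected 3)
Line 3: "ten sound within her brother": 1+1+2+1+2 = 7 ✓

The second line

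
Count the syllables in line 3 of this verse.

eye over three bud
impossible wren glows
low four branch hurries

5

Line 3: "low four branch hurries": 1+1+1+2 = 5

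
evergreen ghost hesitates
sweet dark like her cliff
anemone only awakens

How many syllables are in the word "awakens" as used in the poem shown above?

3

"awakens" has 3 syllables.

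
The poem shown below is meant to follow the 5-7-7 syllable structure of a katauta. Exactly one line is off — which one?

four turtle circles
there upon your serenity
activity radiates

The second line

Line 1: four(1) + turtle(2) + circles(2) = 5 ✓
Line 2: there(1) + upon(2) + your(1) + serenity(4) = 8 (expected 7)
Line 3: activity(4) + radiates(3) = 7 ✓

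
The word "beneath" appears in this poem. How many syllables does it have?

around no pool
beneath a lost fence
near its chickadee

2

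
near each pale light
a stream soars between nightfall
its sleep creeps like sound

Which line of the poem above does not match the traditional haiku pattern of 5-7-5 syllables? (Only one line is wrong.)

The first line

Line 1: near (1), each (1), pale (1), light (1) → 4 (expected 5)
Line 2: a (1), stream (1), soars (1), between (2), nightfall (2) → 7 ✓
Line 3: its (1), sleep (1), creeps (1), like (1), sound (1) → 5 ✓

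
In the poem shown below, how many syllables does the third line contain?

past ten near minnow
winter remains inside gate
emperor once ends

The third line: emperor (3), once (1), ends (1) → 5

5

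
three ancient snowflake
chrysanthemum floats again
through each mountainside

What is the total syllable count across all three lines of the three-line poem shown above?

17

Line 1: three(1) + ancient(2) + snowflake(2) = 5
Line 2: chrysanthemum(4) + floats(1) + again(2) = 7
Line 3: through(1) + each(1) + mountainside(3) = 5
Total: 5 + 7 + 5 = 17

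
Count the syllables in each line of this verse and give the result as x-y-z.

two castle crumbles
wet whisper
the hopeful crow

Line 1: two (1), castle (2), crumbles (2) → 5
Line 2: wet (1), whisper (2) → 3
Line 3: the (1), hopeful (2), crow (1) → 4

5-3-4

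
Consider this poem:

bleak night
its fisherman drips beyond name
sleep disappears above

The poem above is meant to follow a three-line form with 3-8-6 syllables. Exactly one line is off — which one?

Line 1

Line 1: "bleak night": 1+1 = 2 (expected 3)
Line 2: "its fisherman drips beyond name": 1+3+1+2+1 = 8 ✓
Line 3: "sleep disappears above": 1+3+2 = 6 ✓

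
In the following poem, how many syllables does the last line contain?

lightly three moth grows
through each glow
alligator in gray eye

7

The last line: alligator(4) + in(1) + gray(1) + eye(1) = 7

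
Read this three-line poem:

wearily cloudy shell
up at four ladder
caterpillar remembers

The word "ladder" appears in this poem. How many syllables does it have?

2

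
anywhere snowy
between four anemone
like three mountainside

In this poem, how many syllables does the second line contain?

7

The second line: between (2), four (1), anemone (4) → 7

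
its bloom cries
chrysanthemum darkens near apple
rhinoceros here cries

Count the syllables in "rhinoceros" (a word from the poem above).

4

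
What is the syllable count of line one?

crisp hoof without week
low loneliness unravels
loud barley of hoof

Line one: crisp (1), hoof (1), without (2), week (1) → 5

5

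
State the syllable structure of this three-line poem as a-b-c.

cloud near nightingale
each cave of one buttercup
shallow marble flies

Line 1: "cloud near nightingale": 1+1+3 = 5
Line 2: "each cave of one buttercup": 1+1+1+1+3 = 7
Line 3: "shallow marble flies": 2+2+1 = 5

5-7-5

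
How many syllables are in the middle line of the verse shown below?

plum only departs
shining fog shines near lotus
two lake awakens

7

The middle line: shining (2), fog (1), shines (1), near (1), lotus (2) → 7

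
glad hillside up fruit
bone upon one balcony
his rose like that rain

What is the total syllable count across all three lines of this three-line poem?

17

Line 1: glad (1), hillside (2), up (1), fruit (1) → 5
Line 2: bone (1), upon (2), one (1), balcony (3) → 7
Line 3: his (1), rose (1), like (1), that (1), rain (1) → 5
Total: 5 + 7 + 5 = 17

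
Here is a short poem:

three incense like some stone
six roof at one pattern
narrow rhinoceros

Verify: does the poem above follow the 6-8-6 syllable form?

Line 1: "three incense like some stone": 1+2+1+1+1 = 6 ✓
Line 2: "six roof at one pattern": 1+1+1+1+2 = 6 (expected 8)
Line 3: "narrow rhinoceros": 2+4 = 6 ✓

No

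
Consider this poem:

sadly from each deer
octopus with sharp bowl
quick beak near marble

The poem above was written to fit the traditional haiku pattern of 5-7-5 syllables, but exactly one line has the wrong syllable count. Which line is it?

Line 1: sadly (2), from (1), each (1), deer (1) → 5 ✓
Line 2: octopus (3), with (1), sharp (1), bowl (1) → 6 (expected 7)
Line 3: quick (1), beak (1), near (1), marble (2) → 5 ✓

The second line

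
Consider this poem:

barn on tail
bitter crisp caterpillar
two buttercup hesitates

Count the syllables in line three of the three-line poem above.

7

Line three: two (1), buttercup (3), hesitates (3) → 7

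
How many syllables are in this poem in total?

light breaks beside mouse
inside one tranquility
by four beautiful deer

18

Line 1: light (1), breaks (1), beside (2), mouse (1) → 5
Line 2: inside (2), one (1), tranquility (4) → 7
Line 3: by (1), four (1), beautiful (3), deer (1) → 6
Total: 5 + 7 + 6 = 18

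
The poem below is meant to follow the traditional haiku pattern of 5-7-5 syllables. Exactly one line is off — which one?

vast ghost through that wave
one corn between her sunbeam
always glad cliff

Line 1: vast (1), ghost (1), through (1), that (1), wave (1) → 5 ✓
Line 2: one (1), corn (1), between (2), her (1), sunbeam (2) → 7 ✓
Line 3: always (2), glad (1), cliff (1) → 4 (expected 5)

The third line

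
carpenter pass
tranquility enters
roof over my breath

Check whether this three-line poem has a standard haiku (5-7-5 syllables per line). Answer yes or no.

Line 1: carpenter (3), pass (1) → 4 (expected 5)
Line 2: tranquility (4), enters (2) → 6 (expected 7)
Line 3: roof (1), over (2), my (1), breath (1) → 5 ✓

No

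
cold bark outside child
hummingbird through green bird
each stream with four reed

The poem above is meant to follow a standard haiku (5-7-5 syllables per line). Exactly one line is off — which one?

Line 2

Line 1: cold(1) + bark(1) + outside(2) + child(1) = 5 ✓
Line 2: hummingbird(3) + through(1) + green(1) + bird(1) = 6 (expected 7)
Line 3: each(1) + stream(1) + with(1) + four(1) + reed(1) = 5 ✓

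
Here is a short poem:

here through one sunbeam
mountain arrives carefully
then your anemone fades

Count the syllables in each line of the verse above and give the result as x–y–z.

Line 1: here(1) + through(1) + one(1) + sunbeam(2) = 5
Line 2: mountain(2) + arrives(2) + carefully(3) = 7
Line 3: then(1) + your(1) + anemone(4) + fades(1) = 7

5–7–7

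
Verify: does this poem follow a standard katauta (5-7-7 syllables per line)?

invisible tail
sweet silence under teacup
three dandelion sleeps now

Line 1: invisible(4) + tail(1) = 5 ✓
Line 2: sweet(1) + silence(2) + under(2) + teacup(2) = 7 ✓
Line 3: three(1) + dandelion(4) + sleeps(1) + now(1) = 7 ✓

Yes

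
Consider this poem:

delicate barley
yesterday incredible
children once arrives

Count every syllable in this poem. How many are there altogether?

Line 1: delicate(3) + barley(2) = 5
Line 2: yesterday(3) + incredible(4) = 7
Line 3: children(2) + once(1) + arrives(2) = 5
Total: 5 + 7 + 5 = 17

17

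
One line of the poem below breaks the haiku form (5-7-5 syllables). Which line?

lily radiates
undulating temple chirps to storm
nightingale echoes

Line 2

Line 1: "lily radiates": 2+3 = 5 ✓
Line 2: "undulating temple chirps to storm": 4+2+1+1+1 = 9 (expected 7)
Line 3: "nightingale echoes": 3+2 = 5 ✓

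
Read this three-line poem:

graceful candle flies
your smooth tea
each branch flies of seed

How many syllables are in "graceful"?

2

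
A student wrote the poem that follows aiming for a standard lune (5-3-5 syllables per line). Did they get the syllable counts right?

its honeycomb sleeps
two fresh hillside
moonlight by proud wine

No

Line 1: its (1), honeycomb (3), sleeps (1) → 5 ✓
Line 2: two (1), fresh (1), hillside (2) → 4 (expected 3)
Line 3: moonlight (2), by (1), proud (1), wine (1) → 5 ✓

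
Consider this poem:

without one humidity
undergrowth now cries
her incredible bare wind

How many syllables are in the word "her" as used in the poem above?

1

"her" has 1 syllable.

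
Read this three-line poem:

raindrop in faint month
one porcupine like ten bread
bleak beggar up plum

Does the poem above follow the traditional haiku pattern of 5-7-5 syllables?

Yes

Line 1: raindrop(2) + in(1) + faint(1) + month(1) = 5 ✓
Line 2: one(1) + porcupine(3) + like(1) + ten(1) + bread(1) = 7 ✓
Line 3: bleak(1) + beggar(2) + up(1) + plum(1) = 5 ✓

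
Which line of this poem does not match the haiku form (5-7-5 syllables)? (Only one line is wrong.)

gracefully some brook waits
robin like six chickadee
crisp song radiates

The first line

Line 1: gracefully (3), some (1), brook (1), waits (1) → 6 (expected 5)
Line 2: robin (2), like (1), six (1), chickadee (3) → 7 ✓
Line 3: crisp (1), song (1), radiates (3) → 5 ✓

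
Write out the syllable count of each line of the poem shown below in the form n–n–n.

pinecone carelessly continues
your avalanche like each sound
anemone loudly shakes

Line 1: pinecone(2) + carelessly(3) + continues(3) = 8
Line 2: your(1) + avalanche(3) + like(1) + each(1) + sound(1) = 7
Line 3: anemone(4) + loudly(2) + shakes(1) = 7

8–7–7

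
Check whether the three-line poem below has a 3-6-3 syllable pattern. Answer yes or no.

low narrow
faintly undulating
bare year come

Yes

Line 1: "low narrow": 1+2 = 3 ✓
Line 2: "faintly undulating": 2+4 = 6 ✓
Line 3: "bare year come": 1+1+1 = 3 ✓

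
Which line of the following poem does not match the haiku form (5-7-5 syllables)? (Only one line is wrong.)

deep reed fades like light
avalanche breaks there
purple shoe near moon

Line 2

Line 1: deep(1) + reed(1) + fades(1) + like(1) + light(1) = 5 ✓
Line 2: avalanche(3) + breaks(1) + there(1) = 5 (expected 7)
Line 3: purple(2) + shoe(1) + near(1) + moon(1) = 5 ✓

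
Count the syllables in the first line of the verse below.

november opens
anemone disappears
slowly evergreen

The first line: "november opens": 3+2 = 5

5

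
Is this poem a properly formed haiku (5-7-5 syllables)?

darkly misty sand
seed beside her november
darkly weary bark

Line 1: "darkly misty sand": 2+2+1 = 5 ✓
Line 2: "seed beside her november": 1+2+1+3 = 7 ✓
Line 3: "darkly weary bark": 2+2+1 = 5 ✓

Yes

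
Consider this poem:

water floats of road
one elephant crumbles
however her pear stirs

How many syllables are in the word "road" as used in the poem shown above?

1

"road" has 1 syllable.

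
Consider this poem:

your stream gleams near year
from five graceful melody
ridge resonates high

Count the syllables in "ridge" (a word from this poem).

"ridge" has 1 syllable.

1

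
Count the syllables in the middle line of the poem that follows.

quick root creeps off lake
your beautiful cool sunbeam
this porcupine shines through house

The middle line: your (1), beautiful (3), cool (1), sunbeam (2) → 7

7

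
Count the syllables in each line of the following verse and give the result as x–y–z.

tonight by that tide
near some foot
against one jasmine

Line 1: tonight (2), by (1), that (1), tide (1) → 5
Line 2: near (1), some (1), foot (1) → 3
Line 3: against (2), one (1), jasmine (2) → 5

5–3–5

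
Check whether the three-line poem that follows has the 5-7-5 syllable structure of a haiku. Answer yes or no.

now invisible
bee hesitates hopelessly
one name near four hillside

No

Line 1: now(1) + invisible(4) = 5 ✓
Line 2: bee(1) + hesitates(3) + hopelessly(3) = 7 ✓
Line 3: one(1) + name(1) + near(1) + four(1) + hillside(2) = 6 (expected 5)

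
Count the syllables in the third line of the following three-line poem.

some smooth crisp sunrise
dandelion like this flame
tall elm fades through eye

The third line: tall(1) + elm(1) + fades(1) + through(1) + eye(1) = 5

5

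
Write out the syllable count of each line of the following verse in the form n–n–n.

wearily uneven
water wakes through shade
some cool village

Line 1: wearily(3) + uneven(3) = 6
Line 2: water(2) + wakes(1) + through(1) + shade(1) = 5
Line 3: some(1) + cool(1) + village(2) = 4

6–5–4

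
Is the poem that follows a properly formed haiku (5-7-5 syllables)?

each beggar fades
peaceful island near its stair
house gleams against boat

No

Line 1: each(1) + beggar(2) + fades(1) = 4 (expected 5)
Line 2: peaceful(2) + island(2) + near(1) + its(1) + stair(1) = 7 ✓
Line 3: house(1) + gleams(1) + against(2) + boat(1) = 5 ✓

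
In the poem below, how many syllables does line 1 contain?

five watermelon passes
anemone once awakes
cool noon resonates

Line 1: "five watermelon passes": 1+4+2 = 7

7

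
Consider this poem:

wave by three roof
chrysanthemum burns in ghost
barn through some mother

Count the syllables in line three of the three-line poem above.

5

Line three: "barn through some mother": 1+1+1+2 = 5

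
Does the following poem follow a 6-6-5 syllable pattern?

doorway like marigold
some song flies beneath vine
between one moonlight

Yes

Line 1: "doorway like marigold": 2+1+3 = 6 ✓
Line 2: "some song flies beneath vine": 1+1+1+2+1 = 6 ✓
Line 3: "between one moonlight": 2+1+2 = 5 ✓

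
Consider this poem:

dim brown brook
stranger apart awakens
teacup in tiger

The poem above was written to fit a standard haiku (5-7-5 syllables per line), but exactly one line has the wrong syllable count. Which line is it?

The first line

Line 1: dim(1) + brown(1) + brook(1) = 3 (expected 5)
Line 2: stranger(2) + apart(2) + awakens(3) = 7 ✓
Line 3: teacup(2) + in(1) + tiger(2) = 5 ✓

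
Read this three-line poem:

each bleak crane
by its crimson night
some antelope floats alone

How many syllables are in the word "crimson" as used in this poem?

"crimson" has 2 syllables.

2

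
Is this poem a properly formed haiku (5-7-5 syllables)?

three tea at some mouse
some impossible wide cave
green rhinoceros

Line 1: "three tea at some mouse": 1+1+1+1+1 = 5 ✓
Line 2: "some impossible wide cave": 1+4+1+1 = 7 ✓
Line 3: "green rhinoceros": 1+4 = 5 ✓

Yes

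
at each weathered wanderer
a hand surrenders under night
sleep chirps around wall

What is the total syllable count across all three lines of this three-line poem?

20

Line 1: "at each weathered wanderer": 1+1+2+3 = 7
Line 2: "a hand surrenders under night": 1+1+3+2+1 = 8
Line 3: "sleep chirps around wall": 1+1+2+1 = 5
Total: 7 + 8 + 5 = 20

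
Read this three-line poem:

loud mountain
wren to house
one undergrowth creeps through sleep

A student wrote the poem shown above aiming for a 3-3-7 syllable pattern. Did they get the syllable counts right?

Yes

Line 1: loud(1) + mountain(2) = 3 ✓
Line 2: wren(1) + to(1) + house(1) = 3 ✓
Line 3: one(1) + undergrowth(3) + creeps(1) + through(1) + sleep(1) = 7 ✓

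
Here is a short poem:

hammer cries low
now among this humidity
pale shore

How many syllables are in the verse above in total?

14

Line 1: "hammer cries low": 2+1+1 = 4
Line 2: "now among this humidity": 1+2+1+4 = 8
Line 3: "pale shore": 1+1 = 2
Total: 4 + 8 + 2 = 14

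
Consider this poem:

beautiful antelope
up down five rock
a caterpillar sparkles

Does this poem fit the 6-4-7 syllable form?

Yes

Line 1: "beautiful antelope": 3+3 = 6 ✓
Line 2: "up down five rock": 1+1+1+1 = 4 ✓
Line 3: "a caterpillar sparkles": 1+4+2 = 7 ✓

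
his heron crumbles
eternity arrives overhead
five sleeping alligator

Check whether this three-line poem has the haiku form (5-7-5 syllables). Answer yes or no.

Line 1: his (1), heron (2), crumbles (2) → 5 ✓
Line 2: eternity (4), arrives (2), overhead (3) → 9 (expected 7)
Line 3: five (1), sleeping (2), alligator (4) → 7 (expected 5)

No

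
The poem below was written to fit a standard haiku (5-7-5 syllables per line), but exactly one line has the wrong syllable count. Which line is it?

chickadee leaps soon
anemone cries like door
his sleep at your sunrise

The third line

Line 1: "chickadee leaps soon": 3+1+1 = 5 ✓
Line 2: "anemone cries like door": 4+1+1+1 = 7 ✓
Line 3: "his sleep at your sunrise": 1+1+1+1+2 = 6 (expected 5)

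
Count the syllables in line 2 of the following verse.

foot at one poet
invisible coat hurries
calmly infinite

Line 2: invisible(4) + coat(1) + hurries(2) = 7

7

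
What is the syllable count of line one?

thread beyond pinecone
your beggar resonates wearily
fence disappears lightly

5

Line one: thread(1) + beyond(2) + pinecone(2) = 5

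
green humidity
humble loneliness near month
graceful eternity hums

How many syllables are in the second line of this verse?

7

The second line: humble (2), loneliness (3), near (1), month (1) → 7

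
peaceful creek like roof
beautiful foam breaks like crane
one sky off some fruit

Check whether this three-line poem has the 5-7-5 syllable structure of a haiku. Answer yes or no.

Yes

Line 1: peaceful(2) + creek(1) + like(1) + roof(1) = 5 ✓
Line 2: beautiful(3) + foam(1) + breaks(1) + like(1) + crane(1) = 7 ✓
Line 3: one(1) + sky(1) + off(1) + some(1) + fruit(1) = 5 ✓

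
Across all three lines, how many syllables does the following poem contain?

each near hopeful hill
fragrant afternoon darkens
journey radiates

17

Line 1: each (1), near (1), hopeful (2), hill (1) → 5
Line 2: fragrant (2), afternoon (3), darkens (2) → 7
Line 3: journey (2), radiates (3) → 5
Total: 5 + 7 + 5 = 17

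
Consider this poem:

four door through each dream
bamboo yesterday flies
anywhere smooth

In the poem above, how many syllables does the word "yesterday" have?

"yesterday" has 3 syllables.

3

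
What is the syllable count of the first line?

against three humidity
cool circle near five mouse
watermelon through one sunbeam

7

The first line: "against three humidity": 2+1+4 = 7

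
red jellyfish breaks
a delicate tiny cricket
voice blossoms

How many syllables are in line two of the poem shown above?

8

Line two: "a delicate tiny cricket": 1+3+2+2 = 8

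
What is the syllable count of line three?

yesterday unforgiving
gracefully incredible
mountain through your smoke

Line three: mountain(2) + through(1) + your(1) + smoke(1) = 5

5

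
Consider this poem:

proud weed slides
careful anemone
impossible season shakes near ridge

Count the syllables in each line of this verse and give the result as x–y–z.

Line 1: proud(1) + weed(1) + slides(1) = 3
Line 2: careful(2) + anemone(4) = 6
Line 3: impossible(4) + season(2) + shakes(1) + near(1) + ridge(1) = 9

3–6–9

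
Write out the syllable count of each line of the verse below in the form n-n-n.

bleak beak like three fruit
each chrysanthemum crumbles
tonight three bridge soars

Line 1: bleak(1) + beak(1) + like(1) + three(1) + fruit(1) = 5
Line 2: each(1) + chrysanthemum(4) + crumbles(2) = 7
Line 3: tonight(2) + three(1) + bridge(1) + soars(1) = 5

5-7-5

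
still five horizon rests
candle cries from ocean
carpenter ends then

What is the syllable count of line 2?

6

Line 2: candle(2) + cries(1) + from(1) + ocean(2) = 6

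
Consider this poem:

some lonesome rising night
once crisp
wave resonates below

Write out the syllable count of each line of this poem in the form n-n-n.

6-2-6

Line 1: some (1), lonesome (2), rising (2), night (1) → 6
Line 2: once (1), crisp (1) → 2
Line 3: wave (1), resonates (3), below (2) → 6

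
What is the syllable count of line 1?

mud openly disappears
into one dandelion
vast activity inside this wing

Line 1: "mud openly disappears": 1+3+3 = 7

7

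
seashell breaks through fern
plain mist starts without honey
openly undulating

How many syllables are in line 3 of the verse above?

Line 3: openly(3) + undulating(4) = 7

7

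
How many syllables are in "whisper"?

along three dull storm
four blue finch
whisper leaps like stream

"whisper" has 2 syllables.

2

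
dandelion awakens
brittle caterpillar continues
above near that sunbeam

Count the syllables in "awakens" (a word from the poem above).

3

"awakens" has 3 syllables.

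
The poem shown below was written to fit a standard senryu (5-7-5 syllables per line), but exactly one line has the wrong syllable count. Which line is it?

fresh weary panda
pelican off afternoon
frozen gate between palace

Line 1: "fresh weary panda": 1+2+2 = 5 ✓
Line 2: "pelican off afternoon": 3+1+3 = 7 ✓
Line 3: "frozen gate between palace": 2+1+2+2 = 7 (expected 5)

The third line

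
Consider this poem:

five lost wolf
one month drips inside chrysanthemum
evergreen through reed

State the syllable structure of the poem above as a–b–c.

3–9–5

Line 1: "five lost wolf": 1+1+1 = 3
Line 2: "one month drips inside chrysanthemum": 1+1+1+2+4 = 9
Line 3: "evergreen through reed": 3+1+1 = 5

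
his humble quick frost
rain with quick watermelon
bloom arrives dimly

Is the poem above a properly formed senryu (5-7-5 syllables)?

Line 1: his(1) + humble(2) + quick(1) + frost(1) = 5 ✓
Line 2: rain(1) + with(1) + quick(1) + watermelon(4) = 7 ✓
Line 3: bloom(1) + arrives(2) + dimly(2) = 5 ✓

Yes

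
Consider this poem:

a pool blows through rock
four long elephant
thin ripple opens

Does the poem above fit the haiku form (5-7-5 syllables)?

No

Line 1: a(1) + pool(1) + blows(1) + through(1) + rock(1) = 5 ✓
Line 2: four(1) + long(1) + elephant(3) = 5 (expected 7)
Line 3: thin(1) + ripple(2) + opens(2) = 5 ✓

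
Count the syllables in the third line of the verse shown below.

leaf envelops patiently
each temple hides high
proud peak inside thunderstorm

The third line: "proud peak inside thunderstorm": 1+1+2+3 = 7

7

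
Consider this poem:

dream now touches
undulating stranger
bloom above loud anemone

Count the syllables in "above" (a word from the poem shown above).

2

"above" has 2 syllables.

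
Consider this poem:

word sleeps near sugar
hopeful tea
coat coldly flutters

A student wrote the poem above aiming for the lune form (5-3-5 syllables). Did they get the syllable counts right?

Line 1: "word sleeps near sugar": 1+1+1+2 = 5 ✓
Line 2: "hopeful tea": 2+1 = 3 ✓
Line 3: "coat coldly flutters": 1+2+2 = 5 ✓

Yes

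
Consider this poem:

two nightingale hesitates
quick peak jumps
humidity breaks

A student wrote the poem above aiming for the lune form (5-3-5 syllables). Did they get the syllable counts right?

No

Line 1: two(1) + nightingale(3) + hesitates(3) = 7 (expected 5)
Line 2: quick(1) + peak(1) + jumps(1) = 3 ✓
Line 3: humidity(4) + breaks(1) = 5 ✓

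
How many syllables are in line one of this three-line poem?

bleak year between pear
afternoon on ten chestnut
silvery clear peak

Line one: bleak (1), year (1), between (2), pear (1) → 5

5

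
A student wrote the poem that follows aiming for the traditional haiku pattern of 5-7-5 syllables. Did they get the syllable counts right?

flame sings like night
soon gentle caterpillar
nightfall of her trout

No

Line 1: flame(1) + sings(1) + like(1) + night(1) = 4 (expected 5)
Line 2: soon(1) + gentle(2) + caterpillar(4) = 7 ✓
Line 3: nightfall(2) + of(1) + her(1) + trout(1) = 5 ✓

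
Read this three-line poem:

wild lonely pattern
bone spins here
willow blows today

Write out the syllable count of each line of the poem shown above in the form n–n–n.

5–3–5

Line 1: "wild lonely pattern": 1+2+2 = 5
Line 2: "bone spins here": 1+1+1 = 3
Line 3: "willow blows today": 2+1+2 = 5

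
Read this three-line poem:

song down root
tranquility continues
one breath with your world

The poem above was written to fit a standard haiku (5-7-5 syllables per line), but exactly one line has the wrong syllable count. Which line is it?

Line 1: "song down root": 1+1+1 = 3 (expected 5)
Line 2: "tranquility continues": 4+3 = 7 ✓
Line 3: "one breath with your world": 1+1+1+1+1 = 5 ✓

Line 1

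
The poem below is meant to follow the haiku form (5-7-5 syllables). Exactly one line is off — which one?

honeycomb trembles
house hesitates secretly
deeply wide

Line 1: honeycomb(3) + trembles(2) = 5 ✓
Line 2: house(1) + hesitates(3) + secretly(3) = 7 ✓
Line 3: deeply(2) + wide(1) = 3 (expected 5)

The third line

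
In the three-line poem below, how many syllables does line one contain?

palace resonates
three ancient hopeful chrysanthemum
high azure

5

Line one: "palace resonates": 2+3 = 5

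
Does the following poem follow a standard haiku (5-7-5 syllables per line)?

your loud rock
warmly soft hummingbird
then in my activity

No

Line 1: your(1) + loud(1) + rock(1) = 3 (expected 5)
Line 2: warmly(2) + soft(1) + hummingbird(3) = 6 (expected 7)
Line 3: then(1) + in(1) + my(1) + activity(4) = 7 (expected 5)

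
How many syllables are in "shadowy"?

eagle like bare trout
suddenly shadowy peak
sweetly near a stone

3

"shadowy" has 3 syllables.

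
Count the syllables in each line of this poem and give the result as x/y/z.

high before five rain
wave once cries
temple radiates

Line 1: high (1), before (2), five (1), rain (1) → 5
Line 2: wave (1), once (1), cries (1) → 3
Line 3: temple (2), radiates (3) → 5

5/3/5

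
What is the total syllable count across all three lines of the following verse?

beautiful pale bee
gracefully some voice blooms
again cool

Line 1: beautiful(3) + pale(1) + bee(1) = 5
Line 2: gracefully(3) + some(1) + voice(1) + blooms(1) = 6
Line 3: again(2) + cool(1) = 3
Total: 5 + 6 + 3 = 14

14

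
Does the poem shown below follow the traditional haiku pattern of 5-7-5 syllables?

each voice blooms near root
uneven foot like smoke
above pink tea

No

Line 1: each (1), voice (1), blooms (1), near (1), root (1) → 5 ✓
Line 2: uneven (3), foot (1), like (1), smoke (1) → 6 (expected 7)
Line 3: above (2), pink (1), tea (1) → 4 (expected 5)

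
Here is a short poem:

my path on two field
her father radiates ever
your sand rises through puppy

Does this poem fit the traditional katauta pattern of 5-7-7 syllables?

Line 1: my(1) + path(1) + on(1) + two(1) + field(1) = 5 ✓
Line 2: her(1) + father(2) + radiates(3) + ever(2) = 8 (expected 7)
Line 3: your(1) + sand(1) + rises(2) + through(1) + puppy(2) = 7 ✓

No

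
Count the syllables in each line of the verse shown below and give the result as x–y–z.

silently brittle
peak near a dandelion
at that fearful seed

Line 1: "silently brittle": 3+2 = 5
Line 2: "peak near a dandelion": 1+1+1+4 = 7
Line 3: "at that fearful seed": 1+1+2+1 = 5

5–7–5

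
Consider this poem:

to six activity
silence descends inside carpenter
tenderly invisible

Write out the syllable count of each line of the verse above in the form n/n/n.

Line 1: to(1) + six(1) + activity(4) = 6
Line 2: silence(2) + descends(2) + inside(2) + carpenter(3) = 9
Line 3: tenderly(3) + invisible(4) = 7

6/9/7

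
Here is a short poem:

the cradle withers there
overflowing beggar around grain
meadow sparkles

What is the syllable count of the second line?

9

The second line: overflowing(4) + beggar(2) + around(2) + grain(1) = 9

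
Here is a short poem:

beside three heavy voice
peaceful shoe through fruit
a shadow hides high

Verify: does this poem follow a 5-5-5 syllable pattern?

Line 1: beside(2) + three(1) + heavy(2) + voice(1) = 6 (expected 5)
Line 2: peaceful(2) + shoe(1) + through(1) + fruit(1) = 5 ✓
Line 3: a(1) + shadow(2) + hides(1) + high(1) = 5 ✓

No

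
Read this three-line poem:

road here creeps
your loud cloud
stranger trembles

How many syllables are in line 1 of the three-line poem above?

Line 1: road (1), here (1), creeps (1) → 3

3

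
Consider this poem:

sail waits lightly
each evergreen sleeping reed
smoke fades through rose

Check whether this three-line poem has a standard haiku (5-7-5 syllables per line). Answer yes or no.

No

Line 1: sail(1) + waits(1) + lightly(2) = 4 (expected 5)
Line 2: each(1) + evergreen(3) + sleeping(2) + reed(1) = 7 ✓
Line 3: smoke(1) + fades(1) + through(1) + rose(1) = 4 (expected 5)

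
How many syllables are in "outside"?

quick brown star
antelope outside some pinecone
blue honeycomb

2

"outside" has 2 syllables.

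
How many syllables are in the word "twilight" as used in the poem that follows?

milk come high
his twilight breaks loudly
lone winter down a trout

2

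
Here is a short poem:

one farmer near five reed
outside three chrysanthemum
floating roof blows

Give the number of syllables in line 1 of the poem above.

6

Line 1: one(1) + farmer(2) + near(1) + five(1) + reed(1) = 6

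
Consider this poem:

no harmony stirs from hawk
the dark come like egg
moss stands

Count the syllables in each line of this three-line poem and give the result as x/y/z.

7/5/2

Line 1: no (1), harmony (3), stirs (1), from (1), hawk (1) → 7
Line 2: the (1), dark (1), come (1), like (1), egg (1) → 5
Line 3: moss (1), stands (1) → 2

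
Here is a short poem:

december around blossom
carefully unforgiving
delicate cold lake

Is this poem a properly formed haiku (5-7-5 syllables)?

Line 1: "december around blossom": 3+2+2 = 7 (expected 5)
Line 2: "carefully unforgiving": 3+4 = 7 ✓
Line 3: "delicate cold lake": 3+1+1 = 5 ✓

No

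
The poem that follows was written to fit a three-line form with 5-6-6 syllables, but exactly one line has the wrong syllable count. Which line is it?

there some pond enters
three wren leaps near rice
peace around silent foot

Line 2

Line 1: there (1), some (1), pond (1), enters (2) → 5 ✓
Line 2: three (1), wren (1), leaps (1), near (1), rice (1) → 5 (expected 6)
Line 3: peace (1), around (2), silent (2), foot (1) → 6 ✓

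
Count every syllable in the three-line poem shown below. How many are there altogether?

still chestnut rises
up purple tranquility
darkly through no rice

17

Line 1: still (1), chestnut (2), rises (2) → 5
Line 2: up (1), purple (2), tranquility (4) → 7
Line 3: darkly (2), through (1), no (1), rice (1) → 5
Total: 5 + 7 + 5 = 17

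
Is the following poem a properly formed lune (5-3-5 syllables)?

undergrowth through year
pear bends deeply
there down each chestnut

Line 1: undergrowth (3), through (1), year (1) → 5 ✓
Line 2: pear (1), bends (1), deeply (2) → 4 (expected 3)
Line 3: there (1), down (1), each (1), chestnut (2) → 5 ✓

No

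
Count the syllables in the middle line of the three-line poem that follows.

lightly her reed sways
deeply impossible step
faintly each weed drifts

7

The middle line: deeply (2), impossible (4), step (1) → 7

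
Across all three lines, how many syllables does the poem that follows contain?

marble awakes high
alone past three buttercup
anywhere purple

Line 1: "marble awakes high": 2+2+1 = 5
Line 2: "alone past three buttercup": 2+1+1+3 = 7
Line 3: "anywhere purple": 3+2 = 5
Total: 5 + 7 + 5 = 17

17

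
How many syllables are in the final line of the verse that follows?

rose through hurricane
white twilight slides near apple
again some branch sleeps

5

The final line: again(2) + some(1) + branch(1) + sleeps(1) = 5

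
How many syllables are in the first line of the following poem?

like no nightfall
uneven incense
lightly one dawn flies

4

The first line: "like no nightfall": 1+1+2 = 4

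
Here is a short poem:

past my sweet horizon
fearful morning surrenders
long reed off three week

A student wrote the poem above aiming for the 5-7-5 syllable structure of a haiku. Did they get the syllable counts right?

Line 1: "past my sweet horizon": 1+1+1+3 = 6 (expected 5)
Line 2: "fearful morning surrenders": 2+2+3 = 7 ✓
Line 3: "long reed off three week": 1+1+1+1+1 = 5 ✓

No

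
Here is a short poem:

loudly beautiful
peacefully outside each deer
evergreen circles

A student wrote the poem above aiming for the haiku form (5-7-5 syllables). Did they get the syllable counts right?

Yes

Line 1: loudly (2), beautiful (3) → 5 ✓
Line 2: peacefully (3), outside (2), each (1), deer (1) → 7 ✓
Line 3: evergreen (3), circles (2) → 5 ✓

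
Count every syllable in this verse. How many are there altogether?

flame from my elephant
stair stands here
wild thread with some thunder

Line 1: flame(1) + from(1) + my(1) + elephant(3) = 6
Line 2: stair(1) + stands(1) + here(1) = 3
Line 3: wild(1) + thread(1) + with(1) + some(1) + thunder(2) = 6
Total: 6 + 3 + 6 = 15

15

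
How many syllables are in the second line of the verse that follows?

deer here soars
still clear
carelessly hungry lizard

The second line: still (1), clear (1) → 2

2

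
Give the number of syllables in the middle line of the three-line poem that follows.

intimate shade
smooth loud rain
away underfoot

The middle line: "smooth loud rain": 1+1+1 = 3

3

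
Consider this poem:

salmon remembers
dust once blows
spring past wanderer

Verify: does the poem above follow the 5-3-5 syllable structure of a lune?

Yes

Line 1: "salmon remembers": 2+3 = 5 ✓
Line 2: "dust once blows": 1+1+1 = 3 ✓
Line 3: "spring past wanderer": 1+1+3 = 5 ✓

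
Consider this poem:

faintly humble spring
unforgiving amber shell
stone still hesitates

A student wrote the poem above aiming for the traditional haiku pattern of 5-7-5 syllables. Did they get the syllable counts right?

Line 1: faintly (2), humble (2), spring (1) → 5 ✓
Line 2: unforgiving (4), amber (2), shell (1) → 7 ✓
Line 3: stone (1), still (1), hesitates (3) → 5 ✓

Yes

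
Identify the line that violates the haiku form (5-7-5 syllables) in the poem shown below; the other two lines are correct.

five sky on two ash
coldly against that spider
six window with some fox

The third line

Line 1: "five sky on two ash": 1+1+1+1+1 = 5 ✓
Line 2: "coldly against that spider": 2+2+1+2 = 7 ✓
Line 3: "six window with some fox": 1+2+1+1+1 = 6 (expected 5)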